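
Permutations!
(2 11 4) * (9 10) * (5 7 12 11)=[0, 1, 5, 3, 2, 7, 6, 12, 8, 10, 9, 4, 11]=(2 5 7 12 11 4)(9 10)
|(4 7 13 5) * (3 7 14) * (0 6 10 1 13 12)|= |(0 6 10 1 13 5 4 14 3 7 12)|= 11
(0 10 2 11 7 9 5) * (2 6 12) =[10, 1, 11, 3, 4, 0, 12, 9, 8, 5, 6, 7, 2] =(0 10 6 12 2 11 7 9 5)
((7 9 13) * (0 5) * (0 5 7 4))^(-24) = (0 7 9 13 4)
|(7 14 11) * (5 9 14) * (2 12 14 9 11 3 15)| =15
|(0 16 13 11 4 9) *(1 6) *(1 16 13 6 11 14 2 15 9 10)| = 12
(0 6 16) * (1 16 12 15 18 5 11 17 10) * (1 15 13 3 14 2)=[6, 16, 1, 14, 4, 11, 12, 7, 8, 9, 15, 17, 13, 3, 2, 18, 0, 10, 5]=(0 6 12 13 3 14 2 1 16)(5 11 17 10 15 18)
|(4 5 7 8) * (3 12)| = |(3 12)(4 5 7 8)| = 4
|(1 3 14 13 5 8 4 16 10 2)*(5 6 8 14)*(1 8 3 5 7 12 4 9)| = |(1 5 14 13 6 3 7 12 4 16 10 2 8 9)| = 14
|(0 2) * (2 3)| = 3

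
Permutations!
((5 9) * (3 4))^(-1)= ((3 4)(5 9))^(-1)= (3 4)(5 9)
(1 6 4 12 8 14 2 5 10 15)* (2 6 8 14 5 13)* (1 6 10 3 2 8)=(2 13 8 5 3)(4 12 14 10 15 6)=[0, 1, 13, 2, 12, 3, 4, 7, 5, 9, 15, 11, 14, 8, 10, 6]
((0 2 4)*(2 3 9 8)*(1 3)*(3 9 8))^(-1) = ((0 1 9 3 8 2 4))^(-1) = (0 4 2 8 3 9 1)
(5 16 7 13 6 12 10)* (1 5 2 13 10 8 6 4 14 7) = (1 5 16)(2 13 4 14 7 10)(6 12 8) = [0, 5, 13, 3, 14, 16, 12, 10, 6, 9, 2, 11, 8, 4, 7, 15, 1]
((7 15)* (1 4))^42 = (15)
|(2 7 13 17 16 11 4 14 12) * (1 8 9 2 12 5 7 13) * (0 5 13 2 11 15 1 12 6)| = |(0 5 7 12 6)(1 8 9 11 4 14 13 17 16 15)| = 10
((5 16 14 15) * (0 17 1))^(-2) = (0 17 1)(5 14)(15 16)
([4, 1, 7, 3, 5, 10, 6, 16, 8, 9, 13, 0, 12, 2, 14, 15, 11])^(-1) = [11, 1, 13, 3, 0, 4, 6, 2, 8, 9, 5, 16, 12, 10, 14, 15, 7]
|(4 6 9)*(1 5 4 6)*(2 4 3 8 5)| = 6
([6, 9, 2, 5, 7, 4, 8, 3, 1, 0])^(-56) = [9, 8, 2, 3, 4, 5, 0, 7, 6, 1]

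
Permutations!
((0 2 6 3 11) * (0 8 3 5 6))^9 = ((0 2)(3 11 8)(5 6))^9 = (11)(0 2)(5 6)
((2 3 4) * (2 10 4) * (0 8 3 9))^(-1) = ((0 8 3 2 9)(4 10))^(-1) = (0 9 2 3 8)(4 10)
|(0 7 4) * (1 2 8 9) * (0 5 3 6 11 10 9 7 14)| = 22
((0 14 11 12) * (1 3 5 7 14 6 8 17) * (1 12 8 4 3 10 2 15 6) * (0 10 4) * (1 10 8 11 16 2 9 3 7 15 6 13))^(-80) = ((0 10 9 3 5 15 13 1 4 7 14 16 2 6)(8 17 12))^(-80) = (0 5 4 2 9 13 14)(1 16 10 15 7 6 3)(8 17 12)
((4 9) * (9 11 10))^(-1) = ((4 11 10 9))^(-1) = (4 9 10 11)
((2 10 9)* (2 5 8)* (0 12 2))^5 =(0 5 10 12 8 9 2)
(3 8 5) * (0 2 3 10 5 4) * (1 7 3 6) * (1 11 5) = (0 2 6 11 5 10 1 7 3 8 4) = [2, 7, 6, 8, 0, 10, 11, 3, 4, 9, 1, 5]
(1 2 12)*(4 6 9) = (1 2 12)(4 6 9) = [0, 2, 12, 3, 6, 5, 9, 7, 8, 4, 10, 11, 1]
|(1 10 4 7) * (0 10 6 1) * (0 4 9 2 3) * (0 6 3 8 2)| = 6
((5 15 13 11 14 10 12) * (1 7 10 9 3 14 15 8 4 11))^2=(1 10 5 4 15)(3 9 14)(7 12 8 11 13)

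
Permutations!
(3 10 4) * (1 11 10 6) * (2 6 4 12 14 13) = (1 11 10 12 14 13 2 6)(3 4) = [0, 11, 6, 4, 3, 5, 1, 7, 8, 9, 12, 10, 14, 2, 13]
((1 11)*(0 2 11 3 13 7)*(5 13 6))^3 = (0 1 5)(2 3 13)(6 7 11)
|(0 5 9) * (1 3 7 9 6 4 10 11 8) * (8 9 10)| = |(0 5 6 4 8 1 3 7 10 11 9)| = 11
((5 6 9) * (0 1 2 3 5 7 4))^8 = (0 4 7 9 6 5 3 2 1)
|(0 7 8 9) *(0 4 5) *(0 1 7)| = |(1 7 8 9 4 5)| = 6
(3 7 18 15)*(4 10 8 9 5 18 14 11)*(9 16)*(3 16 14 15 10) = (3 7 15 16 9 5 18 10 8 14 11 4) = [0, 1, 2, 7, 3, 18, 6, 15, 14, 5, 8, 4, 12, 13, 11, 16, 9, 17, 10]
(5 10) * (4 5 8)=(4 5 10 8)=[0, 1, 2, 3, 5, 10, 6, 7, 4, 9, 8]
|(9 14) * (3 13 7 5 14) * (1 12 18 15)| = 12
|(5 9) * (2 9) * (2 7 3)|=5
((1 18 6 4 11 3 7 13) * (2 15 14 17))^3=((1 18 6 4 11 3 7 13)(2 15 14 17))^3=(1 4 7 18 11 13 6 3)(2 17 14 15)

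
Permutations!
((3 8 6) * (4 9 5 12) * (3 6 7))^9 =(4 9 5 12)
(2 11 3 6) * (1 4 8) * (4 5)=[0, 5, 11, 6, 8, 4, 2, 7, 1, 9, 10, 3]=(1 5 4 8)(2 11 3 6)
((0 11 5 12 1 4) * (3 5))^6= (0 4 1 12 5 3 11)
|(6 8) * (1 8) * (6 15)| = 4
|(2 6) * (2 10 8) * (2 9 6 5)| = 4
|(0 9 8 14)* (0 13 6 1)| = |(0 9 8 14 13 6 1)| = 7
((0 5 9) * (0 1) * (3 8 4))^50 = ((0 5 9 1)(3 8 4))^50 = (0 9)(1 5)(3 4 8)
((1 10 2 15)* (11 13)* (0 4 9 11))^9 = (0 13 11 9 4)(1 10 2 15)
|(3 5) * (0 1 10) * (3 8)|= 3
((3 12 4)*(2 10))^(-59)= ((2 10)(3 12 4))^(-59)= (2 10)(3 12 4)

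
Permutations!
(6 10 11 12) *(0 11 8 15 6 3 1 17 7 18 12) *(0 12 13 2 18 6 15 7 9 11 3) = (0 3 1 17 9 11 12)(2 18 13)(6 10 8 7) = [3, 17, 18, 1, 4, 5, 10, 6, 7, 11, 8, 12, 0, 2, 14, 15, 16, 9, 13]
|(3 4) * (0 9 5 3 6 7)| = 7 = |(0 9 5 3 4 6 7)|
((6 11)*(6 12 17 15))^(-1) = (6 15 17 12 11)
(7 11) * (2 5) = (2 5)(7 11) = [0, 1, 5, 3, 4, 2, 6, 11, 8, 9, 10, 7]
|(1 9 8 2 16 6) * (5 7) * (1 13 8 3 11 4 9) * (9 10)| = |(2 16 6 13 8)(3 11 4 10 9)(5 7)| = 10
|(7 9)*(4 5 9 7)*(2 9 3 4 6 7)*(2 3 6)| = |(2 9)(3 4 5 6 7)| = 10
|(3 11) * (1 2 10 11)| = |(1 2 10 11 3)| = 5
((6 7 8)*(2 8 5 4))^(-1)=(2 4 5 7 6 8)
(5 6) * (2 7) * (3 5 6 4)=(2 7)(3 5 4)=[0, 1, 7, 5, 3, 4, 6, 2]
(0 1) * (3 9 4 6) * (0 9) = (0 1 9 4 6 3) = [1, 9, 2, 0, 6, 5, 3, 7, 8, 4]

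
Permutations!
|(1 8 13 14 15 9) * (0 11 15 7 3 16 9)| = 24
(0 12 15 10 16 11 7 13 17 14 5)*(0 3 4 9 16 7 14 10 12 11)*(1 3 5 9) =(0 11 14 9 16)(1 3 4)(7 13 17 10)(12 15) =[11, 3, 2, 4, 1, 5, 6, 13, 8, 16, 7, 14, 15, 17, 9, 12, 0, 10]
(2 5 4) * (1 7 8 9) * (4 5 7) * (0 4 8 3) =(0 4 2 7 3)(1 8 9) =[4, 8, 7, 0, 2, 5, 6, 3, 9, 1]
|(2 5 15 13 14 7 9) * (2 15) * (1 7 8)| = 14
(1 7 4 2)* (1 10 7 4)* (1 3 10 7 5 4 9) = (1 9)(2 7 3 10 5 4) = [0, 9, 7, 10, 2, 4, 6, 3, 8, 1, 5]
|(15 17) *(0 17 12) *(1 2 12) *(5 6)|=|(0 17 15 1 2 12)(5 6)|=6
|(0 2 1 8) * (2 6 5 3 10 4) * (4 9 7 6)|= 30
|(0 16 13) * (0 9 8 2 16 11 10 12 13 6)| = |(0 11 10 12 13 9 8 2 16 6)| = 10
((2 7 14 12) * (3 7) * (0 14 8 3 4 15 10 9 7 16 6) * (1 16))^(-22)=(0 10 16 4 3 12 7)(1 2 8 14 9 6 15)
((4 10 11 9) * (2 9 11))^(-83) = (11)(2 9 4 10)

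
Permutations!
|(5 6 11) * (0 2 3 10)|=|(0 2 3 10)(5 6 11)|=12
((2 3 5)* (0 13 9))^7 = (0 13 9)(2 3 5)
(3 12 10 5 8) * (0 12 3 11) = (0 12 10 5 8 11) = [12, 1, 2, 3, 4, 8, 6, 7, 11, 9, 5, 0, 10]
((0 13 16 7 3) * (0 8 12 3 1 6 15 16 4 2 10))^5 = (16)(3 12 8)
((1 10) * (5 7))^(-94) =(10)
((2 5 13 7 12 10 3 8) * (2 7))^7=(2 5 13)(3 7 10 8 12)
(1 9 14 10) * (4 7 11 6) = (1 9 14 10)(4 7 11 6) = [0, 9, 2, 3, 7, 5, 4, 11, 8, 14, 1, 6, 12, 13, 10]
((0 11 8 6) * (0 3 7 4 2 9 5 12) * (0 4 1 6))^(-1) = (0 8 11)(1 7 3 6)(2 4 12 5 9)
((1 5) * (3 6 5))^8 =(6)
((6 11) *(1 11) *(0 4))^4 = (1 11 6)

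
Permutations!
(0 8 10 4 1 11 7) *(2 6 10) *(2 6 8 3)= (0 3 2 8 6 10 4 1 11 7)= [3, 11, 8, 2, 1, 5, 10, 0, 6, 9, 4, 7]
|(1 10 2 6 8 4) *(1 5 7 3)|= 9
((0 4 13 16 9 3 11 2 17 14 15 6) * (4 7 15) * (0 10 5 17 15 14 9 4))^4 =(0 7 14)(2 5 11 10 3 6 9 15 17)(4 13 16)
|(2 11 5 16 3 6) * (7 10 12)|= 6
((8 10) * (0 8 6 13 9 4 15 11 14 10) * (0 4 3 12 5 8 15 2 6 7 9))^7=(0 3 13 9 6 7 2 10 4 14 8 11 5 15 12)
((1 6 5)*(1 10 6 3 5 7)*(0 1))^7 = (10)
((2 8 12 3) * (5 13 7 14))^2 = ((2 8 12 3)(5 13 7 14))^2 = (2 12)(3 8)(5 7)(13 14)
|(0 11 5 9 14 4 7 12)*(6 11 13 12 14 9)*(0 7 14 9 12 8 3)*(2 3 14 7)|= 30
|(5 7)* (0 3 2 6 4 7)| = 7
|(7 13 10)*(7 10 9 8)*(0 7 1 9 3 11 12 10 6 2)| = 9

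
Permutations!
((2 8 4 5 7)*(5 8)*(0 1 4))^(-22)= ((0 1 4 8)(2 5 7))^(-22)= (0 4)(1 8)(2 7 5)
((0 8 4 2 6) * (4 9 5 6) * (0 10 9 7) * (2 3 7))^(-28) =(10)(0 2 3)(4 7 8)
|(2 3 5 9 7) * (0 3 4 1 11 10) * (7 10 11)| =20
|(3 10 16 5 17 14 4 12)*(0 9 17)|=10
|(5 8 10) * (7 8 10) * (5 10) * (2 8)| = |(10)(2 8 7)| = 3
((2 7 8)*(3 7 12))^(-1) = ((2 12 3 7 8))^(-1) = (2 8 7 3 12)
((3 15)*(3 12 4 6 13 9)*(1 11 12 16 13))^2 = ((1 11 12 4 6)(3 15 16 13 9))^2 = (1 12 6 11 4)(3 16 9 15 13)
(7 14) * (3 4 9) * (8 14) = (3 4 9)(7 8 14) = [0, 1, 2, 4, 9, 5, 6, 8, 14, 3, 10, 11, 12, 13, 7]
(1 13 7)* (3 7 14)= (1 13 14 3 7)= [0, 13, 2, 7, 4, 5, 6, 1, 8, 9, 10, 11, 12, 14, 3]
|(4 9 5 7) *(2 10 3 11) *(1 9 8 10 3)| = |(1 9 5 7 4 8 10)(2 3 11)| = 21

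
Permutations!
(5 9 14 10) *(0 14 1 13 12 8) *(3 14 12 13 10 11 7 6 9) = (0 12 8)(1 10 5 3 14 11 7 6 9) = [12, 10, 2, 14, 4, 3, 9, 6, 0, 1, 5, 7, 8, 13, 11]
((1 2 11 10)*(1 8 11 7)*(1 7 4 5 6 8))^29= (1 8 4 10 6 2 11 5)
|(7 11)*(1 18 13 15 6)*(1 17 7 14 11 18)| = 6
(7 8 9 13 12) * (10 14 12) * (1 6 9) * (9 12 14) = [0, 6, 2, 3, 4, 5, 12, 8, 1, 13, 9, 11, 7, 10, 14] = (14)(1 6 12 7 8)(9 13 10)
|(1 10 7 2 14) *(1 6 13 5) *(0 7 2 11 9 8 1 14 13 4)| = 13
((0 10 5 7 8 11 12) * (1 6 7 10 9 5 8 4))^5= ((0 9 5 10 8 11 12)(1 6 7 4))^5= (0 11 10 9 12 8 5)(1 6 7 4)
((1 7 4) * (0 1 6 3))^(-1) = (0 3 6 4 7 1)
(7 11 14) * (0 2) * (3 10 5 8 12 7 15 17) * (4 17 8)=(0 2)(3 10 5 4 17)(7 11 14 15 8 12)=[2, 1, 0, 10, 17, 4, 6, 11, 12, 9, 5, 14, 7, 13, 15, 8, 16, 3]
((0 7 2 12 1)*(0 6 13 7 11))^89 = ((0 11)(1 6 13 7 2 12))^89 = (0 11)(1 12 2 7 13 6)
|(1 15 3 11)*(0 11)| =|(0 11 1 15 3)| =5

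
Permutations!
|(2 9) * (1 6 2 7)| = 5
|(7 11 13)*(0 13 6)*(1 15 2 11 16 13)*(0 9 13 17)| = 11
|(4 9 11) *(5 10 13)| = 3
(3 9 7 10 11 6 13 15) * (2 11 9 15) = (2 11 6 13)(3 15)(7 10 9) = [0, 1, 11, 15, 4, 5, 13, 10, 8, 7, 9, 6, 12, 2, 14, 3]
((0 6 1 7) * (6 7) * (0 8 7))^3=(1 6)(7 8)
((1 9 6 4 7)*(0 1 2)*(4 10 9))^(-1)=(0 2 7 4 1)(6 9 10)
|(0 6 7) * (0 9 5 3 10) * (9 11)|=8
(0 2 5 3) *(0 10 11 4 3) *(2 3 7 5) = [3, 1, 2, 10, 7, 0, 6, 5, 8, 9, 11, 4] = (0 3 10 11 4 7 5)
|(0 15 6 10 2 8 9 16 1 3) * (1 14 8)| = 28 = |(0 15 6 10 2 1 3)(8 9 16 14)|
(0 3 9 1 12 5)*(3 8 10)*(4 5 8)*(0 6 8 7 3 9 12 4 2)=(0 2)(1 4 5 6 8 10 9)(3 12 7)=[2, 4, 0, 12, 5, 6, 8, 3, 10, 1, 9, 11, 7]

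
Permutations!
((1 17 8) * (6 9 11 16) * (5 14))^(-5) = (1 17 8)(5 14)(6 16 11 9) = ((1 17 8)(5 14)(6 9 11 16))^(-5)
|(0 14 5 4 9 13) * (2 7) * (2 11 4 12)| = |(0 14 5 12 2 7 11 4 9 13)| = 10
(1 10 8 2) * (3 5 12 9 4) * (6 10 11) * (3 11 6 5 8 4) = (1 6 10 4 11 5 12 9 3 8 2) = [0, 6, 1, 8, 11, 12, 10, 7, 2, 3, 4, 5, 9]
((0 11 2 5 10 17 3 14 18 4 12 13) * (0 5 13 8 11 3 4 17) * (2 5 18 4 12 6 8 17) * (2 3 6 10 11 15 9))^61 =(0 6 8 15 9 2 13 18 3 14 4 10)(5 11)(12 17)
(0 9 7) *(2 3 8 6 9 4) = (0 4 2 3 8 6 9 7) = [4, 1, 3, 8, 2, 5, 9, 0, 6, 7]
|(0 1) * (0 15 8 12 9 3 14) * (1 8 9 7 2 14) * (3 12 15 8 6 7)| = 30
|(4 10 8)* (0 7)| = |(0 7)(4 10 8)| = 6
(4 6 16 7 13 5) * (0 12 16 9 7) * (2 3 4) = (0 12 16)(2 3 4 6 9 7 13 5) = [12, 1, 3, 4, 6, 2, 9, 13, 8, 7, 10, 11, 16, 5, 14, 15, 0]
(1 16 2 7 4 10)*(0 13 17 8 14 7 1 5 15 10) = [13, 16, 1, 3, 0, 15, 6, 4, 14, 9, 5, 11, 12, 17, 7, 10, 2, 8] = (0 13 17 8 14 7 4)(1 16 2)(5 15 10)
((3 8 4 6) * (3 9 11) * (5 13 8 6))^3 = ((3 6 9 11)(4 5 13 8))^3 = (3 11 9 6)(4 8 13 5)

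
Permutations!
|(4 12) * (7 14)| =2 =|(4 12)(7 14)|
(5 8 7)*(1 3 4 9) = [0, 3, 2, 4, 9, 8, 6, 5, 7, 1] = (1 3 4 9)(5 8 7)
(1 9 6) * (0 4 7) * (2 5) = (0 4 7)(1 9 6)(2 5) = [4, 9, 5, 3, 7, 2, 1, 0, 8, 6]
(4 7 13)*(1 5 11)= [0, 5, 2, 3, 7, 11, 6, 13, 8, 9, 10, 1, 12, 4]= (1 5 11)(4 7 13)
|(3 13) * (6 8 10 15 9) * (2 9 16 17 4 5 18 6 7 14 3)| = 18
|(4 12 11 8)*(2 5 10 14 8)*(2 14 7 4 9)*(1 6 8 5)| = 35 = |(1 6 8 9 2)(4 12 11 14 5 10 7)|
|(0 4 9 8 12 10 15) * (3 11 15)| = 9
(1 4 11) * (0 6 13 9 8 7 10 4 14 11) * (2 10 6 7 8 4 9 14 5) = (0 7 6 13 14 11 1 5 2 10 9 4) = [7, 5, 10, 3, 0, 2, 13, 6, 8, 4, 9, 1, 12, 14, 11]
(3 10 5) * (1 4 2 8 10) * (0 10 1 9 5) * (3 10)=(0 3 9 5 10)(1 4 2 8)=[3, 4, 8, 9, 2, 10, 6, 7, 1, 5, 0]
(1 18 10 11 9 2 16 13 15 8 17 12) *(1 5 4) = (1 18 10 11 9 2 16 13 15 8 17 12 5 4) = [0, 18, 16, 3, 1, 4, 6, 7, 17, 2, 11, 9, 5, 15, 14, 8, 13, 12, 10]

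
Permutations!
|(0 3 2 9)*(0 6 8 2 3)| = 4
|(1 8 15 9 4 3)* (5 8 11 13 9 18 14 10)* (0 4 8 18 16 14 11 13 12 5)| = |(0 4 3 1 13 9 8 15 16 14 10)(5 18 11 12)| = 44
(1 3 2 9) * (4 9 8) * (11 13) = (1 3 2 8 4 9)(11 13) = [0, 3, 8, 2, 9, 5, 6, 7, 4, 1, 10, 13, 12, 11]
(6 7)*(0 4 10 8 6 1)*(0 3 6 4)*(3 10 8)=(1 10 3 6 7)(4 8)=[0, 10, 2, 6, 8, 5, 7, 1, 4, 9, 3]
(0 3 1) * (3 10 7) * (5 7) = (0 10 5 7 3 1) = [10, 0, 2, 1, 4, 7, 6, 3, 8, 9, 5]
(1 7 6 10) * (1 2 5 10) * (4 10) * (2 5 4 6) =(1 7 2 4 10 5 6) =[0, 7, 4, 3, 10, 6, 1, 2, 8, 9, 5]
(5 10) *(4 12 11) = (4 12 11)(5 10) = [0, 1, 2, 3, 12, 10, 6, 7, 8, 9, 5, 4, 11]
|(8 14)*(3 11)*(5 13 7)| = 6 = |(3 11)(5 13 7)(8 14)|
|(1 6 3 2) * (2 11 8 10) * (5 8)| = 8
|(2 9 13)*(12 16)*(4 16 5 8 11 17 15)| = 24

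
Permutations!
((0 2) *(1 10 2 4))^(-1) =((0 4 1 10 2))^(-1) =(0 2 10 1 4)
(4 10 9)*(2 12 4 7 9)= (2 12 4 10)(7 9)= [0, 1, 12, 3, 10, 5, 6, 9, 8, 7, 2, 11, 4]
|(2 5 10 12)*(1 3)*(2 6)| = 10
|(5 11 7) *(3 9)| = 6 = |(3 9)(5 11 7)|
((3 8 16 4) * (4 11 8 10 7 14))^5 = ((3 10 7 14 4)(8 16 11))^5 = (8 11 16)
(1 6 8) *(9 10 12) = (1 6 8)(9 10 12) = [0, 6, 2, 3, 4, 5, 8, 7, 1, 10, 12, 11, 9]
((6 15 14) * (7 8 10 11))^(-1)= (6 14 15)(7 11 10 8)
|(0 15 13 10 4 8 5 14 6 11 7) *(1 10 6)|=|(0 15 13 6 11 7)(1 10 4 8 5 14)|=6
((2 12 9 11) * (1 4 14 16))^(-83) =((1 4 14 16)(2 12 9 11))^(-83) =(1 4 14 16)(2 12 9 11)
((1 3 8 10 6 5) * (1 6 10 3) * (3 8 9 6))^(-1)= ((10)(3 9 6 5))^(-1)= (10)(3 5 6 9)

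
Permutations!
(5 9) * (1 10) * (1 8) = (1 10 8)(5 9) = [0, 10, 2, 3, 4, 9, 6, 7, 1, 5, 8]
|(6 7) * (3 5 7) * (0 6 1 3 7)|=|(0 6 7 1 3 5)|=6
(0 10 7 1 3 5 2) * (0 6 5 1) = (0 10 7)(1 3)(2 6 5) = [10, 3, 6, 1, 4, 2, 5, 0, 8, 9, 7]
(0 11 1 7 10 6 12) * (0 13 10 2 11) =(1 7 2 11)(6 12 13 10) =[0, 7, 11, 3, 4, 5, 12, 2, 8, 9, 6, 1, 13, 10]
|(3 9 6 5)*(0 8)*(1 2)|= 4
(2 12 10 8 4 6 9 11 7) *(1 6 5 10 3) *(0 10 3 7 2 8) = [10, 6, 12, 1, 5, 3, 9, 8, 4, 11, 0, 2, 7] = (0 10)(1 6 9 11 2 12 7 8 4 5 3)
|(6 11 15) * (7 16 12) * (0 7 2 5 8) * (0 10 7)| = |(2 5 8 10 7 16 12)(6 11 15)| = 21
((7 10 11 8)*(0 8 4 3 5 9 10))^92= (0 7 8)(3 9 11)(4 5 10)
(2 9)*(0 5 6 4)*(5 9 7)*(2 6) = (0 9 6 4)(2 7 5) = [9, 1, 7, 3, 0, 2, 4, 5, 8, 6]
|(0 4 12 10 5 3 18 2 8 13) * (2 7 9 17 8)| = |(0 4 12 10 5 3 18 7 9 17 8 13)| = 12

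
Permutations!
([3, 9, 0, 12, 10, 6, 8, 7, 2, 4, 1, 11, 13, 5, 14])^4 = (14)(0 5)(2 13)(3 6)(8 12)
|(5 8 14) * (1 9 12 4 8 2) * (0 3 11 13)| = 8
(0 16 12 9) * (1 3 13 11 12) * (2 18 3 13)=(0 16 1 13 11 12 9)(2 18 3)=[16, 13, 18, 2, 4, 5, 6, 7, 8, 0, 10, 12, 9, 11, 14, 15, 1, 17, 3]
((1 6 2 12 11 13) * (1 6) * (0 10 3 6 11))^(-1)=(0 12 2 6 3 10)(11 13)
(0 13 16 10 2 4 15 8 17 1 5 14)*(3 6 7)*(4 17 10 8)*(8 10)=(0 13 16 10 2 17 1 5 14)(3 6 7)(4 15)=[13, 5, 17, 6, 15, 14, 7, 3, 8, 9, 2, 11, 12, 16, 0, 4, 10, 1]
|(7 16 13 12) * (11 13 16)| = 4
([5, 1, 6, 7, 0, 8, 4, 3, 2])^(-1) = (0 4 6 2 8 5)(3 7)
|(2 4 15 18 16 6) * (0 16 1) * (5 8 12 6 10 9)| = |(0 16 10 9 5 8 12 6 2 4 15 18 1)| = 13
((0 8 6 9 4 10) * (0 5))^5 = ((0 8 6 9 4 10 5))^5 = (0 10 9 8 5 4 6)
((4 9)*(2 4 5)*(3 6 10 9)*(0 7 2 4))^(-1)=((0 7 2)(3 6 10 9 5 4))^(-1)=(0 2 7)(3 4 5 9 10 6)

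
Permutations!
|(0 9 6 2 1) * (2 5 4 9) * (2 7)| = |(0 7 2 1)(4 9 6 5)| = 4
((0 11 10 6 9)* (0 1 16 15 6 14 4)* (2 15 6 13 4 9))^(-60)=((0 11 10 14 9 1 16 6 2 15 13 4))^(-60)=(16)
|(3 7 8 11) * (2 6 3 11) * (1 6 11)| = 7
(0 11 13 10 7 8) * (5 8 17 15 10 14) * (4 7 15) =(0 11 13 14 5 8)(4 7 17)(10 15) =[11, 1, 2, 3, 7, 8, 6, 17, 0, 9, 15, 13, 12, 14, 5, 10, 16, 4]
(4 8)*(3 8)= (3 8 4)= [0, 1, 2, 8, 3, 5, 6, 7, 4]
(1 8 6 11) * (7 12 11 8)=(1 7 12 11)(6 8)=[0, 7, 2, 3, 4, 5, 8, 12, 6, 9, 10, 1, 11]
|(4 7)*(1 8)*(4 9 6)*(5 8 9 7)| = 6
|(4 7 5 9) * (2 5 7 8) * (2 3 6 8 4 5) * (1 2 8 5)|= |(1 2 8 3 6 5 9)|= 7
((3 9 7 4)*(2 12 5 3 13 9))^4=(13)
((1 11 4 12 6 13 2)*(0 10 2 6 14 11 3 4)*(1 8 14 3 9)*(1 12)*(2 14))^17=(0 10 14 11)(1 12 4 9 3)(2 8)(6 13)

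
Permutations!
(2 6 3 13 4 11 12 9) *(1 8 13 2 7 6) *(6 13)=(1 8 6 3 2)(4 11 12 9 7 13)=[0, 8, 1, 2, 11, 5, 3, 13, 6, 7, 10, 12, 9, 4]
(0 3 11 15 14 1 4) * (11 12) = (0 3 12 11 15 14 1 4) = [3, 4, 2, 12, 0, 5, 6, 7, 8, 9, 10, 15, 11, 13, 1, 14]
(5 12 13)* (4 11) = (4 11)(5 12 13) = [0, 1, 2, 3, 11, 12, 6, 7, 8, 9, 10, 4, 13, 5]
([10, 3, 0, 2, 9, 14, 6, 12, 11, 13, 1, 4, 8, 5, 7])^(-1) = [2, 10, 3, 1, 11, 13, 6, 14, 12, 4, 0, 8, 7, 9, 5]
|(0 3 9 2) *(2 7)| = |(0 3 9 7 2)| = 5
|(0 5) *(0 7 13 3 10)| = 6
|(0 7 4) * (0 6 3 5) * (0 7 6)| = |(0 6 3 5 7 4)| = 6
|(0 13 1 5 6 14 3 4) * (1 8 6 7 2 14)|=|(0 13 8 6 1 5 7 2 14 3 4)|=11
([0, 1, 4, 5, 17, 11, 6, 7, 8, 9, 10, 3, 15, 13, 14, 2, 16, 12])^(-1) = (2 15 12 17 4)(3 11 5)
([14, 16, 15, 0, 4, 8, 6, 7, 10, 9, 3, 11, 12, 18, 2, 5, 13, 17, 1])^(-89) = [3, 18, 14, 10, 4, 15, 6, 7, 5, 9, 8, 11, 12, 16, 0, 2, 1, 17, 13]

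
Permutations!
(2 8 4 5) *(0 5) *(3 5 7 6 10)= [7, 1, 8, 5, 0, 2, 10, 6, 4, 9, 3]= (0 7 6 10 3 5 2 8 4)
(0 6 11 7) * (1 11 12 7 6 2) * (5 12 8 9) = [2, 11, 1, 3, 4, 12, 8, 0, 9, 5, 10, 6, 7] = (0 2 1 11 6 8 9 5 12 7)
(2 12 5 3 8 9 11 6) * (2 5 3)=(2 12 3 8 9 11 6 5)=[0, 1, 12, 8, 4, 2, 5, 7, 9, 11, 10, 6, 3]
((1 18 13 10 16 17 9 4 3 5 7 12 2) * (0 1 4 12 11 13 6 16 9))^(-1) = (0 17 16 6 18 1)(2 12 9 10 13 11 7 5 3 4)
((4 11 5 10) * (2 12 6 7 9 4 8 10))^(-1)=((2 12 6 7 9 4 11 5)(8 10))^(-1)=(2 5 11 4 9 7 6 12)(8 10)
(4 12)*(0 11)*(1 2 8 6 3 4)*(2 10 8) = (0 11)(1 10 8 6 3 4 12) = [11, 10, 2, 4, 12, 5, 3, 7, 6, 9, 8, 0, 1]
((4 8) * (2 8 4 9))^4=((2 8 9))^4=(2 8 9)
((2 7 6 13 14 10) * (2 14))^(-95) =((2 7 6 13)(10 14))^(-95) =(2 7 6 13)(10 14)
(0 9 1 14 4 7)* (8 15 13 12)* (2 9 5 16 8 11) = (0 5 16 8 15 13 12 11 2 9 1 14 4 7) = [5, 14, 9, 3, 7, 16, 6, 0, 15, 1, 10, 2, 11, 12, 4, 13, 8]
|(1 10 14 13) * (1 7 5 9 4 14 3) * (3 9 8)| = 10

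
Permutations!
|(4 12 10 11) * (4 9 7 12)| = 5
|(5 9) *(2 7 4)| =|(2 7 4)(5 9)| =6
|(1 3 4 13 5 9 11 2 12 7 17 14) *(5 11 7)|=12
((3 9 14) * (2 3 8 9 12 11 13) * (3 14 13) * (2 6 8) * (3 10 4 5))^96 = (14)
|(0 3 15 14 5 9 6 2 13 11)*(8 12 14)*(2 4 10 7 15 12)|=|(0 3 12 14 5 9 6 4 10 7 15 8 2 13 11)|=15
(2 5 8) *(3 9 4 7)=(2 5 8)(3 9 4 7)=[0, 1, 5, 9, 7, 8, 6, 3, 2, 4]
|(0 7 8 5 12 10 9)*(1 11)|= |(0 7 8 5 12 10 9)(1 11)|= 14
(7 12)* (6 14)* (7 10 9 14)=[0, 1, 2, 3, 4, 5, 7, 12, 8, 14, 9, 11, 10, 13, 6]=(6 7 12 10 9 14)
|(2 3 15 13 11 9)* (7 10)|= 6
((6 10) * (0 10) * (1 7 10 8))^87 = (0 7)(1 6)(8 10)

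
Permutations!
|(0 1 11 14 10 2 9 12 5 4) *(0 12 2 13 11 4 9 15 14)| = |(0 1 4 12 5 9 2 15 14 10 13 11)| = 12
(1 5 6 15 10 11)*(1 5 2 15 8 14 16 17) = (1 2 15 10 11 5 6 8 14 16 17) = [0, 2, 15, 3, 4, 6, 8, 7, 14, 9, 11, 5, 12, 13, 16, 10, 17, 1]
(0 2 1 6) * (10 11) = (0 2 1 6)(10 11) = [2, 6, 1, 3, 4, 5, 0, 7, 8, 9, 11, 10]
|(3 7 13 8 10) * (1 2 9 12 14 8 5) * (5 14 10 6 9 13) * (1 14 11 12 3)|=42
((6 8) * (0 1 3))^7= (0 1 3)(6 8)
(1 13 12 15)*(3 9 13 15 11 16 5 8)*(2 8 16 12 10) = (1 15)(2 8 3 9 13 10)(5 16)(11 12) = [0, 15, 8, 9, 4, 16, 6, 7, 3, 13, 2, 12, 11, 10, 14, 1, 5]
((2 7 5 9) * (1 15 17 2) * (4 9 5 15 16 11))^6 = (1 16 11 4 9)(2 15)(7 17)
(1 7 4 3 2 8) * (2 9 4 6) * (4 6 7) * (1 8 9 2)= (1 4 3 2 9 6)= [0, 4, 9, 2, 3, 5, 1, 7, 8, 6]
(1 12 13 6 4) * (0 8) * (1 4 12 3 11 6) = [8, 3, 2, 11, 4, 5, 12, 7, 0, 9, 10, 6, 13, 1] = (0 8)(1 3 11 6 12 13)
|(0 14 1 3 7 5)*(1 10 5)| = 12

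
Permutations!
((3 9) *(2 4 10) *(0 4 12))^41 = (0 4 10 2 12)(3 9)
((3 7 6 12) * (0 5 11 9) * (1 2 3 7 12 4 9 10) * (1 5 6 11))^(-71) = (0 6 4 9)(1 2 3 12 7 11 10 5)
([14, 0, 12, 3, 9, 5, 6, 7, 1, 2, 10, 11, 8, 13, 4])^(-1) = [1, 8, 9, 3, 14, 5, 6, 7, 12, 4, 10, 11, 2, 13, 0]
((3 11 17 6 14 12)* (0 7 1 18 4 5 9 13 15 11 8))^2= ((0 7 1 18 4 5 9 13 15 11 17 6 14 12 3 8))^2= (0 1 4 9 15 17 14 3)(5 13 11 6 12 8 7 18)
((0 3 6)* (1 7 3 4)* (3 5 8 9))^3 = ((0 4 1 7 5 8 9 3 6))^3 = (0 7 9)(1 8 6)(3 4 5)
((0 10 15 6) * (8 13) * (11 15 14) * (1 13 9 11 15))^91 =(0 10 14 15 6)(1 13 8 9 11)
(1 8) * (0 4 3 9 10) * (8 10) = (0 4 3 9 8 1 10) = [4, 10, 2, 9, 3, 5, 6, 7, 1, 8, 0]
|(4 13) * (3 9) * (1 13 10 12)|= 10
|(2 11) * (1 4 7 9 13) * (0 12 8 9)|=8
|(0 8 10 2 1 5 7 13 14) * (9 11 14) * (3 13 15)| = 13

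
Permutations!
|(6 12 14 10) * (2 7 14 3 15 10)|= |(2 7 14)(3 15 10 6 12)|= 15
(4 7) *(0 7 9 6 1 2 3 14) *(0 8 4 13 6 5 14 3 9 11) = (0 7 13 6 1 2 9 5 14 8 4 11) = [7, 2, 9, 3, 11, 14, 1, 13, 4, 5, 10, 0, 12, 6, 8]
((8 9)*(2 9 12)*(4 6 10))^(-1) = (2 12 8 9)(4 10 6)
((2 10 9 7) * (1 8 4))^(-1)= (1 4 8)(2 7 9 10)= ((1 8 4)(2 10 9 7))^(-1)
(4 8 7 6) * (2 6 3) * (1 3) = (1 3 2 6 4 8 7) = [0, 3, 6, 2, 8, 5, 4, 1, 7]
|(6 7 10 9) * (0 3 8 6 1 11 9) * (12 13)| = 6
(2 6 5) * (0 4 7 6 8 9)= (0 4 7 6 5 2 8 9)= [4, 1, 8, 3, 7, 2, 5, 6, 9, 0]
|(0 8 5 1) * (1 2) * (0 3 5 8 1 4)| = |(8)(0 1 3 5 2 4)| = 6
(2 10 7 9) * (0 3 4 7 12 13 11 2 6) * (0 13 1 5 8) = (0 3 4 7 9 6 13 11 2 10 12 1 5 8) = [3, 5, 10, 4, 7, 8, 13, 9, 0, 6, 12, 2, 1, 11]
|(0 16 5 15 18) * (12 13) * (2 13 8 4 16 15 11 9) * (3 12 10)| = 33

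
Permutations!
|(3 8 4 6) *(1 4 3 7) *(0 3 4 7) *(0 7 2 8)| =6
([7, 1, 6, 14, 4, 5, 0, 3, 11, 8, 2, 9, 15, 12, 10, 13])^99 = (15)(0 7 3 14 10 2 6)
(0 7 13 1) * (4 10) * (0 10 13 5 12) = (0 7 5 12)(1 10 4 13) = [7, 10, 2, 3, 13, 12, 6, 5, 8, 9, 4, 11, 0, 1]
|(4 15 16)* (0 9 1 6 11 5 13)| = 21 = |(0 9 1 6 11 5 13)(4 15 16)|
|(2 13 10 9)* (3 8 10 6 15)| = 8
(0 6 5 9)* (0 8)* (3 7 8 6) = [3, 1, 2, 7, 4, 9, 5, 8, 0, 6] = (0 3 7 8)(5 9 6)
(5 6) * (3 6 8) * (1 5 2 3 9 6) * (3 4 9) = (1 5 8 3)(2 4 9 6) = [0, 5, 4, 1, 9, 8, 2, 7, 3, 6]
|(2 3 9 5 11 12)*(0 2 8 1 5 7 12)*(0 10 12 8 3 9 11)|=28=|(0 2 9 7 8 1 5)(3 11 10 12)|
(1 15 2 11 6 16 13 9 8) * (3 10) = [0, 15, 11, 10, 4, 5, 16, 7, 1, 8, 3, 6, 12, 9, 14, 2, 13] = (1 15 2 11 6 16 13 9 8)(3 10)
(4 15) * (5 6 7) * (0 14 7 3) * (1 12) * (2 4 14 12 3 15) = (0 12 1 3)(2 4)(5 6 15 14 7) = [12, 3, 4, 0, 2, 6, 15, 5, 8, 9, 10, 11, 1, 13, 7, 14]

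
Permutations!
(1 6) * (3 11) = (1 6)(3 11) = [0, 6, 2, 11, 4, 5, 1, 7, 8, 9, 10, 3]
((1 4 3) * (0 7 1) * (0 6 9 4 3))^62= (0 4 9 6 3 1 7)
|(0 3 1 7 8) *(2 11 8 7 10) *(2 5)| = |(0 3 1 10 5 2 11 8)| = 8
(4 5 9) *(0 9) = [9, 1, 2, 3, 5, 0, 6, 7, 8, 4] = (0 9 4 5)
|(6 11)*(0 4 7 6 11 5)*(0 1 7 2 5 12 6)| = 6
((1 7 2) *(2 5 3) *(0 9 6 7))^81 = ((0 9 6 7 5 3 2 1))^81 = (0 9 6 7 5 3 2 1)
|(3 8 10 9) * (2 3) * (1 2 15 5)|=8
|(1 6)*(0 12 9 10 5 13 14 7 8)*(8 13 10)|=|(0 12 9 8)(1 6)(5 10)(7 13 14)|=12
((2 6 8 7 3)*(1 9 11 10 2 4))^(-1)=(1 4 3 7 8 6 2 10 11 9)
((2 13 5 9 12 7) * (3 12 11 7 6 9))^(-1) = (2 7 11 9 6 12 3 5 13) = ((2 13 5 3 12 6 9 11 7))^(-1)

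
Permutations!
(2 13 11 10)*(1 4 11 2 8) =(1 4 11 10 8)(2 13) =[0, 4, 13, 3, 11, 5, 6, 7, 1, 9, 8, 10, 12, 2]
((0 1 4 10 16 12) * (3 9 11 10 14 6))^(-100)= (0 12 16 10 11 9 3 6 14 4 1)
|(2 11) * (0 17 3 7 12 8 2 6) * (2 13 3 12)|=10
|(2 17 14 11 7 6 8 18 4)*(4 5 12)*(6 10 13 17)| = 42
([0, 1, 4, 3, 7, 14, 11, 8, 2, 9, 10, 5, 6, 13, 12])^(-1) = [0, 1, 8, 3, 2, 11, 12, 4, 7, 9, 10, 6, 14, 13, 5]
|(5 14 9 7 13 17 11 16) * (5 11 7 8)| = 12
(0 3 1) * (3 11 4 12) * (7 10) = (0 11 4 12 3 1)(7 10) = [11, 0, 2, 1, 12, 5, 6, 10, 8, 9, 7, 4, 3]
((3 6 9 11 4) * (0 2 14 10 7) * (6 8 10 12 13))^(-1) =(0 7 10 8 3 4 11 9 6 13 12 14 2)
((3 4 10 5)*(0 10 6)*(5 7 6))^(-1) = (0 6 7 10)(3 5 4)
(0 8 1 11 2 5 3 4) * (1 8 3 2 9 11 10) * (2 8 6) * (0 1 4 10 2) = (0 3 10 4 1 2 5 8 6)(9 11) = [3, 2, 5, 10, 1, 8, 0, 7, 6, 11, 4, 9]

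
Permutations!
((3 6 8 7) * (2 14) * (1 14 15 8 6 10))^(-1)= ((1 14 2 15 8 7 3 10))^(-1)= (1 10 3 7 8 15 2 14)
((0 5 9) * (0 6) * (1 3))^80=(9)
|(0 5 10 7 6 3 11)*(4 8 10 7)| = 6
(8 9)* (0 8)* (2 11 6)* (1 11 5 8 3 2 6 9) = (0 3 2 5 8 1 11 9) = [3, 11, 5, 2, 4, 8, 6, 7, 1, 0, 10, 9]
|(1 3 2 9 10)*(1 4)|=6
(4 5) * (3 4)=(3 4 5)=[0, 1, 2, 4, 5, 3]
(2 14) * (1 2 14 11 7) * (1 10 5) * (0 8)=(14)(0 8)(1 2 11 7 10 5)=[8, 2, 11, 3, 4, 1, 6, 10, 0, 9, 5, 7, 12, 13, 14]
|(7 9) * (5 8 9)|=4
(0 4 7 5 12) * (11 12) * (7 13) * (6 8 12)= (0 4 13 7 5 11 6 8 12)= [4, 1, 2, 3, 13, 11, 8, 5, 12, 9, 10, 6, 0, 7]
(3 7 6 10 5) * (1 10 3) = (1 10 5)(3 7 6) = [0, 10, 2, 7, 4, 1, 3, 6, 8, 9, 5]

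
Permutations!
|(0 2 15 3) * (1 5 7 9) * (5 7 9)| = 4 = |(0 2 15 3)(1 7 5 9)|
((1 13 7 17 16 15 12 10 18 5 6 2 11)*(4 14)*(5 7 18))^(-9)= ((1 13 18 7 17 16 15 12 10 5 6 2 11)(4 14))^(-9)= (1 17 10 11 7 12 2 18 15 6 13 16 5)(4 14)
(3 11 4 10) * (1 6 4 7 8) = [0, 6, 2, 11, 10, 5, 4, 8, 1, 9, 3, 7] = (1 6 4 10 3 11 7 8)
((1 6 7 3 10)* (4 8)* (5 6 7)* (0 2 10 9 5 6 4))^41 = ((0 2 10 1 7 3 9 5 4 8))^41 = (0 2 10 1 7 3 9 5 4 8)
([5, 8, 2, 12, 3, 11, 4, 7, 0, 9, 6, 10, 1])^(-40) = (12)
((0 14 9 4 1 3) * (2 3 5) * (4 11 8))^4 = (0 8 2 9 1)(3 11 5 14 4) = ((0 14 9 11 8 4 1 5 2 3))^4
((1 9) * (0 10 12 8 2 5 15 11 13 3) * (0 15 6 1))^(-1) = (0 9 1 6 5 2 8 12 10)(3 13 11 15)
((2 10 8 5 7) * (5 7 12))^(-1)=(2 7 8 10)(5 12)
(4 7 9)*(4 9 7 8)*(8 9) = (4 9 8) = [0, 1, 2, 3, 9, 5, 6, 7, 4, 8]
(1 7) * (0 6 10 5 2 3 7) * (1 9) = (0 6 10 5 2 3 7 9 1) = [6, 0, 3, 7, 4, 2, 10, 9, 8, 1, 5]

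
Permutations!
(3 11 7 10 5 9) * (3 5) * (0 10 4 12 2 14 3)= [10, 1, 14, 11, 12, 9, 6, 4, 8, 5, 0, 7, 2, 13, 3]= (0 10)(2 14 3 11 7 4 12)(5 9)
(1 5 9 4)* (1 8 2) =[0, 5, 1, 3, 8, 9, 6, 7, 2, 4] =(1 5 9 4 8 2)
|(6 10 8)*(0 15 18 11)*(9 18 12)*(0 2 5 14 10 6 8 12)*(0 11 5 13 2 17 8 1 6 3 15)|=|(1 6 3 15 11 17 8)(2 13)(5 14 10 12 9 18)|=42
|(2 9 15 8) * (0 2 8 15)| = |(15)(0 2 9)| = 3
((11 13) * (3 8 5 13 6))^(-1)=((3 8 5 13 11 6))^(-1)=(3 6 11 13 5 8)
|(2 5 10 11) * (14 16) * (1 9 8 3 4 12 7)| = 28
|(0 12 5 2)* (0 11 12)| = 4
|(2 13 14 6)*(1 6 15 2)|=4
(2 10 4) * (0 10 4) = (0 10)(2 4) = [10, 1, 4, 3, 2, 5, 6, 7, 8, 9, 0]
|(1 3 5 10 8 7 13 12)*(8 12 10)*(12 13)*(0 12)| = |(0 12 1 3 5 8 7)(10 13)| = 14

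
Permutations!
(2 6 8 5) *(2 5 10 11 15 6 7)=[0, 1, 7, 3, 4, 5, 8, 2, 10, 9, 11, 15, 12, 13, 14, 6]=(2 7)(6 8 10 11 15)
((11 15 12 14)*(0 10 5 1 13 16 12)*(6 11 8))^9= ((0 10 5 1 13 16 12 14 8 6 11 15))^9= (0 6 12 1)(5 15 8 16)(10 11 14 13)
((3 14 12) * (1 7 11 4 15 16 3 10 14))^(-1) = (1 3 16 15 4 11 7)(10 12 14)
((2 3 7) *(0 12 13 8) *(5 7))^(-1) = (0 8 13 12)(2 7 5 3)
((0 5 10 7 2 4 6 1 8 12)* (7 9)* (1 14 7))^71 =(0 5 10 9 1 8 12)(2 4 6 14 7)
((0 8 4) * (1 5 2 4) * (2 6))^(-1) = (0 4 2 6 5 1 8)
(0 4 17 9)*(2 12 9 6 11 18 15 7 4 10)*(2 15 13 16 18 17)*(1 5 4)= [10, 5, 12, 3, 2, 4, 11, 1, 8, 0, 15, 17, 9, 16, 14, 7, 18, 6, 13]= (0 10 15 7 1 5 4 2 12 9)(6 11 17)(13 16 18)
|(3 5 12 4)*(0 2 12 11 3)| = |(0 2 12 4)(3 5 11)| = 12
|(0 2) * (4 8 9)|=6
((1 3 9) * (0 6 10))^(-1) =(0 10 6)(1 9 3) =((0 6 10)(1 3 9))^(-1)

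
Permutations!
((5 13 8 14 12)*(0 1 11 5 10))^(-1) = (0 10 12 14 8 13 5 11 1) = ((0 1 11 5 13 8 14 12 10))^(-1)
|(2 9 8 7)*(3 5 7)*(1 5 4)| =8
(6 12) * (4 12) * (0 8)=(0 8)(4 12 6)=[8, 1, 2, 3, 12, 5, 4, 7, 0, 9, 10, 11, 6]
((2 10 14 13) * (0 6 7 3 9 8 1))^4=((0 6 7 3 9 8 1)(2 10 14 13))^4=(14)(0 9 6 8 7 1 3)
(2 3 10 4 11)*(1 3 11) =[0, 3, 11, 10, 1, 5, 6, 7, 8, 9, 4, 2] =(1 3 10 4)(2 11)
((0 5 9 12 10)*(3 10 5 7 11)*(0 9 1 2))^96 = ((0 7 11 3 10 9 12 5 1 2))^96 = (0 12 11 1 10)(2 9 7 5 3)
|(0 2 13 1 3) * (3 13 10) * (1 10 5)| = 7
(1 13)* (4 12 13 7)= [0, 7, 2, 3, 12, 5, 6, 4, 8, 9, 10, 11, 13, 1]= (1 7 4 12 13)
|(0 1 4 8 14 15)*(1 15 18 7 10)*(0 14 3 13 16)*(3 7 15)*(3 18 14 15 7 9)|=11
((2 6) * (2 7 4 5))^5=((2 6 7 4 5))^5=(7)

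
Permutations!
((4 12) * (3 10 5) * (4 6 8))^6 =(4 6)(8 12)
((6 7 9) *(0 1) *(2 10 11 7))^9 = ((0 1)(2 10 11 7 9 6))^9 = (0 1)(2 7)(6 11)(9 10)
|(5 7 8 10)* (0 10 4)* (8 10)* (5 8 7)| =5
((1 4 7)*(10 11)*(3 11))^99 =(11)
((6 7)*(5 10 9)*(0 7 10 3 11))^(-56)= ((0 7 6 10 9 5 3 11))^(-56)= (11)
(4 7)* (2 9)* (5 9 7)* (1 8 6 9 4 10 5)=(1 8 6 9 2 7 10 5 4)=[0, 8, 7, 3, 1, 4, 9, 10, 6, 2, 5]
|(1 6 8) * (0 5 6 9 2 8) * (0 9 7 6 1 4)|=9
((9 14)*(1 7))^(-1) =((1 7)(9 14))^(-1) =(1 7)(9 14)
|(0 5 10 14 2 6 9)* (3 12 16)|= 21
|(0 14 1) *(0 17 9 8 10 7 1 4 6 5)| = 30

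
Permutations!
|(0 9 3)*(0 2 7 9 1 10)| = |(0 1 10)(2 7 9 3)| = 12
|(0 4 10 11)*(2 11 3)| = 6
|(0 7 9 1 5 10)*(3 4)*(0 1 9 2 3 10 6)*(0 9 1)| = 12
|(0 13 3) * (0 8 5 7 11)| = 7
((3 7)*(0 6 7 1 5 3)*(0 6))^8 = (7)(1 3 5)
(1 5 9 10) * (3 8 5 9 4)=(1 9 10)(3 8 5 4)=[0, 9, 2, 8, 3, 4, 6, 7, 5, 10, 1]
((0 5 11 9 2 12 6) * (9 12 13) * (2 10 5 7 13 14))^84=(14)(0 9 11)(5 6 13)(7 10 12)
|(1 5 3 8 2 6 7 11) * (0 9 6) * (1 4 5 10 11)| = 12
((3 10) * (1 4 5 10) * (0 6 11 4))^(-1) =(0 1 3 10 5 4 11 6)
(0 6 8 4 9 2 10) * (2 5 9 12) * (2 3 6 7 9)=(0 7 9 5 2 10)(3 6 8 4 12)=[7, 1, 10, 6, 12, 2, 8, 9, 4, 5, 0, 11, 3]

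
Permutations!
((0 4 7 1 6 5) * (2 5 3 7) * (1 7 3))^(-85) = (7)(0 5 2 4)(1 6)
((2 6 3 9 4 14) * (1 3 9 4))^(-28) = ((1 3 4 14 2 6 9))^(-28) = (14)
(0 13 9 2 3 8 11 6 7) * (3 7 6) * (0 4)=[13, 1, 7, 8, 0, 5, 6, 4, 11, 2, 10, 3, 12, 9]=(0 13 9 2 7 4)(3 8 11)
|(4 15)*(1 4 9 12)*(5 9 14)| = 7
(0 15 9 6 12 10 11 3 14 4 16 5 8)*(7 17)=(0 15 9 6 12 10 11 3 14 4 16 5 8)(7 17)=[15, 1, 2, 14, 16, 8, 12, 17, 0, 6, 11, 3, 10, 13, 4, 9, 5, 7]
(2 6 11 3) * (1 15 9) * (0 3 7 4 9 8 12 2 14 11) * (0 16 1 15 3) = (1 3 14 11 7 4 9 15 8 12 2 6 16) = [0, 3, 6, 14, 9, 5, 16, 4, 12, 15, 10, 7, 2, 13, 11, 8, 1]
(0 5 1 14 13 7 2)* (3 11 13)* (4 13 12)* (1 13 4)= (0 5 13 7 2)(1 14 3 11 12)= [5, 14, 0, 11, 4, 13, 6, 2, 8, 9, 10, 12, 1, 7, 3]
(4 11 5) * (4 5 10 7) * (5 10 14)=(4 11 14 5 10 7)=[0, 1, 2, 3, 11, 10, 6, 4, 8, 9, 7, 14, 12, 13, 5]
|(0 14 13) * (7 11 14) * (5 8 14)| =|(0 7 11 5 8 14 13)| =7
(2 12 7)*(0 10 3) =[10, 1, 12, 0, 4, 5, 6, 2, 8, 9, 3, 11, 7] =(0 10 3)(2 12 7)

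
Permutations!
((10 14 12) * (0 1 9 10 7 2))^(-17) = ((0 1 9 10 14 12 7 2))^(-17) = (0 2 7 12 14 10 9 1)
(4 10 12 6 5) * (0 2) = (0 2)(4 10 12 6 5) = [2, 1, 0, 3, 10, 4, 5, 7, 8, 9, 12, 11, 6]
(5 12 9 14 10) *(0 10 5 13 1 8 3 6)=(0 10 13 1 8 3 6)(5 12 9 14)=[10, 8, 2, 6, 4, 12, 0, 7, 3, 14, 13, 11, 9, 1, 5]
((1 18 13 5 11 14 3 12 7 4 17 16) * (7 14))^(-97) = ((1 18 13 5 11 7 4 17 16)(3 12 14))^(-97) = (1 13 11 4 16 18 5 7 17)(3 14 12)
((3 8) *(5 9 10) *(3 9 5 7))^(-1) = ((3 8 9 10 7))^(-1) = (3 7 10 9 8)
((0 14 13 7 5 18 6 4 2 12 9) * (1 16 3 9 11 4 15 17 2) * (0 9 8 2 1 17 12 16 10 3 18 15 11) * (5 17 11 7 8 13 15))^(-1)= (0 12 15 14)(1 17 7 6 18 16 2 8 13 3 10)(4 11)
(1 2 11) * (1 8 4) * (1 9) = (1 2 11 8 4 9) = [0, 2, 11, 3, 9, 5, 6, 7, 4, 1, 10, 8]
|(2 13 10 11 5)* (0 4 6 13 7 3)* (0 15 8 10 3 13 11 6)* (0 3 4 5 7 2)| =|(0 5)(3 15 8 10 6 11 7 13 4)| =18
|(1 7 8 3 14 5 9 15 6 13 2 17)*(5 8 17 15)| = 12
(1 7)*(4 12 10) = (1 7)(4 12 10) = [0, 7, 2, 3, 12, 5, 6, 1, 8, 9, 4, 11, 10]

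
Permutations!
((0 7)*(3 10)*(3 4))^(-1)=((0 7)(3 10 4))^(-1)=(0 7)(3 4 10)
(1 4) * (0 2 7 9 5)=(0 2 7 9 5)(1 4)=[2, 4, 7, 3, 1, 0, 6, 9, 8, 5]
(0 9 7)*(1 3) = (0 9 7)(1 3) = [9, 3, 2, 1, 4, 5, 6, 0, 8, 7]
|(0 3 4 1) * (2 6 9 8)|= 4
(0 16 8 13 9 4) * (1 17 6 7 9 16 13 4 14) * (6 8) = (0 13 16 6 7 9 14 1 17 8 4) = [13, 17, 2, 3, 0, 5, 7, 9, 4, 14, 10, 11, 12, 16, 1, 15, 6, 8]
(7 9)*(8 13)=(7 9)(8 13)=[0, 1, 2, 3, 4, 5, 6, 9, 13, 7, 10, 11, 12, 8]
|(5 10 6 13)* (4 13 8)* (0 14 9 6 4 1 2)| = |(0 14 9 6 8 1 2)(4 13 5 10)| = 28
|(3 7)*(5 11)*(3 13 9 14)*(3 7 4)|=4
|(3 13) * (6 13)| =3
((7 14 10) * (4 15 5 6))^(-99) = ((4 15 5 6)(7 14 10))^(-99) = (4 15 5 6)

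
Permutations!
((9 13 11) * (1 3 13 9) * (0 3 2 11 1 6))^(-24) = ((0 3 13 1 2 11 6))^(-24) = (0 2 3 11 13 6 1)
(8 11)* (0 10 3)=(0 10 3)(8 11)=[10, 1, 2, 0, 4, 5, 6, 7, 11, 9, 3, 8]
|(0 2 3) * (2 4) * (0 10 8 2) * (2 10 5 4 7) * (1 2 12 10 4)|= 12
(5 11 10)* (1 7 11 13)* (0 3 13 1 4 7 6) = (0 3 13 4 7 11 10 5 1 6) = [3, 6, 2, 13, 7, 1, 0, 11, 8, 9, 5, 10, 12, 4]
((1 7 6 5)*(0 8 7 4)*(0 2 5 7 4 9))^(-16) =((0 8 4 2 5 1 9)(6 7))^(-16) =(0 1 2 8 9 5 4)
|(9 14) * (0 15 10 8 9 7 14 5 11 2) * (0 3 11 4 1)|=|(0 15 10 8 9 5 4 1)(2 3 11)(7 14)|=24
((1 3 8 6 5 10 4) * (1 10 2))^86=(10)(1 8 5)(2 3 6)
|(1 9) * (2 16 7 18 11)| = 10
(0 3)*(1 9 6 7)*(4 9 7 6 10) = [3, 7, 2, 0, 9, 5, 6, 1, 8, 10, 4] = (0 3)(1 7)(4 9 10)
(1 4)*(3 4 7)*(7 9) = (1 9 7 3 4) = [0, 9, 2, 4, 1, 5, 6, 3, 8, 7]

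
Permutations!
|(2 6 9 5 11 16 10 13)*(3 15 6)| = 10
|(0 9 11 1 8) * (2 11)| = 6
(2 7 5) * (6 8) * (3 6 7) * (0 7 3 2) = (0 7 5)(3 6 8) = [7, 1, 2, 6, 4, 0, 8, 5, 3]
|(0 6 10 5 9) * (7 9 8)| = |(0 6 10 5 8 7 9)| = 7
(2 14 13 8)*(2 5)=(2 14 13 8 5)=[0, 1, 14, 3, 4, 2, 6, 7, 5, 9, 10, 11, 12, 8, 13]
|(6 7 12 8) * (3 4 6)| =6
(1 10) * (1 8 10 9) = (1 9)(8 10) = [0, 9, 2, 3, 4, 5, 6, 7, 10, 1, 8]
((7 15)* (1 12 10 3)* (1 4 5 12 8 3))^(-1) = (1 10 12 5 4 3 8)(7 15)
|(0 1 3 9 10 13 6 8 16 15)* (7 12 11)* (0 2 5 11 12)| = 14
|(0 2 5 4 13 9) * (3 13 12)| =|(0 2 5 4 12 3 13 9)| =8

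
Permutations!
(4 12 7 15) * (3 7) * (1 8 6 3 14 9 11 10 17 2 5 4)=[0, 8, 5, 7, 12, 4, 3, 15, 6, 11, 17, 10, 14, 13, 9, 1, 16, 2]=(1 8 6 3 7 15)(2 5 4 12 14 9 11 10 17)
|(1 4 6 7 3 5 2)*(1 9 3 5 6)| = 6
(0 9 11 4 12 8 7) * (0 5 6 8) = (0 9 11 4 12)(5 6 8 7) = [9, 1, 2, 3, 12, 6, 8, 5, 7, 11, 10, 4, 0]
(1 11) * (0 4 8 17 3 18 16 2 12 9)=(0 4 8 17 3 18 16 2 12 9)(1 11)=[4, 11, 12, 18, 8, 5, 6, 7, 17, 0, 10, 1, 9, 13, 14, 15, 2, 3, 16]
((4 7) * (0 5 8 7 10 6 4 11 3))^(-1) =(0 3 11 7 8 5)(4 6 10)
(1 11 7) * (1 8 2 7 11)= (11)(2 7 8)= [0, 1, 7, 3, 4, 5, 6, 8, 2, 9, 10, 11]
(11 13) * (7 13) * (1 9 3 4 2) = [0, 9, 1, 4, 2, 5, 6, 13, 8, 3, 10, 7, 12, 11] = (1 9 3 4 2)(7 13 11)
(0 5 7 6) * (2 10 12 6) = (0 5 7 2 10 12 6) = [5, 1, 10, 3, 4, 7, 0, 2, 8, 9, 12, 11, 6]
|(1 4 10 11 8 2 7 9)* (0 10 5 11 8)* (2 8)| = 9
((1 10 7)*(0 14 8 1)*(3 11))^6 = ((0 14 8 1 10 7)(3 11))^6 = (14)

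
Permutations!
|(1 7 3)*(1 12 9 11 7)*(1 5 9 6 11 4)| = |(1 5 9 4)(3 12 6 11 7)| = 20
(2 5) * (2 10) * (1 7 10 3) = (1 7 10 2 5 3) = [0, 7, 5, 1, 4, 3, 6, 10, 8, 9, 2]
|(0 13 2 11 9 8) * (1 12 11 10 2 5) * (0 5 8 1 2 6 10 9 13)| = |(1 12 11 13 8 5 2 9)(6 10)| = 8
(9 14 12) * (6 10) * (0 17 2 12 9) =[17, 1, 12, 3, 4, 5, 10, 7, 8, 14, 6, 11, 0, 13, 9, 15, 16, 2] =(0 17 2 12)(6 10)(9 14)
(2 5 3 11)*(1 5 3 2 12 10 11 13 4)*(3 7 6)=(1 5 2 7 6 3 13 4)(10 11 12)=[0, 5, 7, 13, 1, 2, 3, 6, 8, 9, 11, 12, 10, 4]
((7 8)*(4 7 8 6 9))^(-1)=(4 9 6 7)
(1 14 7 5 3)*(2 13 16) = (1 14 7 5 3)(2 13 16) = [0, 14, 13, 1, 4, 3, 6, 5, 8, 9, 10, 11, 12, 16, 7, 15, 2]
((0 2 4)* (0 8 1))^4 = ((0 2 4 8 1))^4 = (0 1 8 4 2)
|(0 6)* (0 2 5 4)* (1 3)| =|(0 6 2 5 4)(1 3)| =10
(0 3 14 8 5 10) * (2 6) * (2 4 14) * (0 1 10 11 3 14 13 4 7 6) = (0 14 8 5 11 3 2)(1 10)(4 13)(6 7) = [14, 10, 0, 2, 13, 11, 7, 6, 5, 9, 1, 3, 12, 4, 8]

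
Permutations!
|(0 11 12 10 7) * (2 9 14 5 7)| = 9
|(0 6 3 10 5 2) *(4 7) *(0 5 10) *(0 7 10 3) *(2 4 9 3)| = 12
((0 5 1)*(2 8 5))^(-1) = (0 1 5 8 2)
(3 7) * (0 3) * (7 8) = (0 3 8 7) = [3, 1, 2, 8, 4, 5, 6, 0, 7]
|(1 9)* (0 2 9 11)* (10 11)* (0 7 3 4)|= |(0 2 9 1 10 11 7 3 4)|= 9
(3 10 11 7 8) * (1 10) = (1 10 11 7 8 3) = [0, 10, 2, 1, 4, 5, 6, 8, 3, 9, 11, 7]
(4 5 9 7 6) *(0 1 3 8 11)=(0 1 3 8 11)(4 5 9 7 6)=[1, 3, 2, 8, 5, 9, 4, 6, 11, 7, 10, 0]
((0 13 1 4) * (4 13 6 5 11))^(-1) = ((0 6 5 11 4)(1 13))^(-1) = (0 4 11 5 6)(1 13)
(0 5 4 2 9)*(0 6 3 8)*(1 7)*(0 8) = [5, 7, 9, 0, 2, 4, 3, 1, 8, 6] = (0 5 4 2 9 6 3)(1 7)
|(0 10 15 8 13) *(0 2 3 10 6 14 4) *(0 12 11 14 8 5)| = |(0 6 8 13 2 3 10 15 5)(4 12 11 14)| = 36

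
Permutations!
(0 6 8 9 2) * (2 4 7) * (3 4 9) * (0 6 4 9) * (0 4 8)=(0 8 3 9 4 7 2 6)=[8, 1, 6, 9, 7, 5, 0, 2, 3, 4]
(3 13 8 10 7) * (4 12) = (3 13 8 10 7)(4 12) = [0, 1, 2, 13, 12, 5, 6, 3, 10, 9, 7, 11, 4, 8]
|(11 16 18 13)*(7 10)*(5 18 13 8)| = 6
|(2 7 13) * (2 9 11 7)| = 4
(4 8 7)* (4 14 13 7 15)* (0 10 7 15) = (0 10 7 14 13 15 4 8) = [10, 1, 2, 3, 8, 5, 6, 14, 0, 9, 7, 11, 12, 15, 13, 4]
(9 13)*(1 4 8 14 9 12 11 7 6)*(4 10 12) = [0, 10, 2, 3, 8, 5, 1, 6, 14, 13, 12, 7, 11, 4, 9] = (1 10 12 11 7 6)(4 8 14 9 13)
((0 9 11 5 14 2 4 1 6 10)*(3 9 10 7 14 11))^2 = ((0 10)(1 6 7 14 2 4)(3 9)(5 11))^2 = (1 7 2)(4 6 14)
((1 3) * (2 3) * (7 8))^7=((1 2 3)(7 8))^7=(1 2 3)(7 8)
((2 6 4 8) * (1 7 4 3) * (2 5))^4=((1 7 4 8 5 2 6 3))^4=(1 5)(2 7)(3 8)(4 6)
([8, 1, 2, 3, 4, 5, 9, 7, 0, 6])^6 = [0, 1, 2, 3, 4, 5, 6, 7, 8, 9]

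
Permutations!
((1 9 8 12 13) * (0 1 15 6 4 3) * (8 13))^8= (15)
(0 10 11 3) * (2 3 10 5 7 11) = [5, 1, 3, 0, 4, 7, 6, 11, 8, 9, 2, 10] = (0 5 7 11 10 2 3)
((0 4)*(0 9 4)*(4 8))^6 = ((4 9 8))^6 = (9)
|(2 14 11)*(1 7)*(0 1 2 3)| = |(0 1 7 2 14 11 3)| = 7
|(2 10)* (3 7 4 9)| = |(2 10)(3 7 4 9)| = 4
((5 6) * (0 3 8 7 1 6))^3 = (0 7 5 8 6 3 1)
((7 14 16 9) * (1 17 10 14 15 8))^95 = (1 9 17 7 10 15 14 8 16) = ((1 17 10 14 16 9 7 15 8))^95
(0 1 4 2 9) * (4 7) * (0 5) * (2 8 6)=(0 1 7 4 8 6 2 9 5)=[1, 7, 9, 3, 8, 0, 2, 4, 6, 5]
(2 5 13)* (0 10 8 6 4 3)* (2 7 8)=[10, 1, 5, 0, 3, 13, 4, 8, 6, 9, 2, 11, 12, 7]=(0 10 2 5 13 7 8 6 4 3)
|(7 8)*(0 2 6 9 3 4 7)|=8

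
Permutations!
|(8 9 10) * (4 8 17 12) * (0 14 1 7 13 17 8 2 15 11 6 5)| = |(0 14 1 7 13 17 12 4 2 15 11 6 5)(8 9 10)| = 39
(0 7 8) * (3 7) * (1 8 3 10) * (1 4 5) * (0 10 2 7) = [2, 8, 7, 0, 5, 1, 6, 3, 10, 9, 4] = (0 2 7 3)(1 8 10 4 5)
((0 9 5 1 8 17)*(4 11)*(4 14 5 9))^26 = (0 11 5 8)(1 17 4 14)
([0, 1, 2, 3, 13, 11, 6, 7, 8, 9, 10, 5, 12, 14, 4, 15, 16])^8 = (16)(4 14 13)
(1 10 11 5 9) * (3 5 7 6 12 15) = [0, 10, 2, 5, 4, 9, 12, 6, 8, 1, 11, 7, 15, 13, 14, 3] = (1 10 11 7 6 12 15 3 5 9)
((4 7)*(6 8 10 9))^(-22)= ((4 7)(6 8 10 9))^(-22)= (6 10)(8 9)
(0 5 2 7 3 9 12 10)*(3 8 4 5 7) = (0 7 8 4 5 2 3 9 12 10) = [7, 1, 3, 9, 5, 2, 6, 8, 4, 12, 0, 11, 10]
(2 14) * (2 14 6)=(14)(2 6)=[0, 1, 6, 3, 4, 5, 2, 7, 8, 9, 10, 11, 12, 13, 14]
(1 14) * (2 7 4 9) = (1 14)(2 7 4 9) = [0, 14, 7, 3, 9, 5, 6, 4, 8, 2, 10, 11, 12, 13, 1]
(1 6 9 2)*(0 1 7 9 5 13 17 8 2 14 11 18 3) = (0 1 6 5 13 17 8 2 7 9 14 11 18 3) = [1, 6, 7, 0, 4, 13, 5, 9, 2, 14, 10, 18, 12, 17, 11, 15, 16, 8, 3]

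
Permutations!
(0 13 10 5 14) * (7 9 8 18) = (0 13 10 5 14)(7 9 8 18) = [13, 1, 2, 3, 4, 14, 6, 9, 18, 8, 5, 11, 12, 10, 0, 15, 16, 17, 7]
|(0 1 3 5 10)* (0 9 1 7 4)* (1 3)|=|(0 7 4)(3 5 10 9)|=12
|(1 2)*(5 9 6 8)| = 4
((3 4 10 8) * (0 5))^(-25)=((0 5)(3 4 10 8))^(-25)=(0 5)(3 8 10 4)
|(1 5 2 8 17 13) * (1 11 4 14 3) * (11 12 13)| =18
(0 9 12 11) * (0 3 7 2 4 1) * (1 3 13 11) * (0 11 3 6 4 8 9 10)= (0 10)(1 11 13 3 7 2 8 9 12)(4 6)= [10, 11, 8, 7, 6, 5, 4, 2, 9, 12, 0, 13, 1, 3]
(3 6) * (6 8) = [0, 1, 2, 8, 4, 5, 3, 7, 6] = (3 8 6)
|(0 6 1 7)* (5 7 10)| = |(0 6 1 10 5 7)| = 6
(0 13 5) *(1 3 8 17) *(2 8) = (0 13 5)(1 3 2 8 17) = [13, 3, 8, 2, 4, 0, 6, 7, 17, 9, 10, 11, 12, 5, 14, 15, 16, 1]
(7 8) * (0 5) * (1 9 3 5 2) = (0 2 1 9 3 5)(7 8) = [2, 9, 1, 5, 4, 0, 6, 8, 7, 3]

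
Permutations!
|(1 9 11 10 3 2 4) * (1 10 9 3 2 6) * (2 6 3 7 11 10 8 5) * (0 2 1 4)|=|(0 2)(1 7 11 9 10 6 4 8 5)|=18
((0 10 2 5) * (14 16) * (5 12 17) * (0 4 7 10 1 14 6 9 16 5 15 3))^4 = (0 4 12)(1 7 17)(2 3 5)(6 9 16)(10 15 14)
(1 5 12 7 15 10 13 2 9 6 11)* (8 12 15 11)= (1 5 15 10 13 2 9 6 8 12 7 11)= [0, 5, 9, 3, 4, 15, 8, 11, 12, 6, 13, 1, 7, 2, 14, 10]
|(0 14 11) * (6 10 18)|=|(0 14 11)(6 10 18)|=3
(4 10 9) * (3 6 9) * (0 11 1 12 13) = (0 11 1 12 13)(3 6 9 4 10) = [11, 12, 2, 6, 10, 5, 9, 7, 8, 4, 3, 1, 13, 0]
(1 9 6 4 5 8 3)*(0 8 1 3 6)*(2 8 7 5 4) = (0 7 5 1 9)(2 8 6) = [7, 9, 8, 3, 4, 1, 2, 5, 6, 0]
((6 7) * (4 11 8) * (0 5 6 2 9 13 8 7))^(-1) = ((0 5 6)(2 9 13 8 4 11 7))^(-1) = (0 6 5)(2 7 11 4 8 13 9)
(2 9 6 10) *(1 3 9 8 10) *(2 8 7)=(1 3 9 6)(2 7)(8 10)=[0, 3, 7, 9, 4, 5, 1, 2, 10, 6, 8]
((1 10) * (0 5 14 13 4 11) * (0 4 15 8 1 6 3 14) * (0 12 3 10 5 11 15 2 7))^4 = (0 8 3 7 15 12 2 4 5 13 11 1 14) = ((0 11 4 15 8 1 5 12 3 14 13 2 7)(6 10))^4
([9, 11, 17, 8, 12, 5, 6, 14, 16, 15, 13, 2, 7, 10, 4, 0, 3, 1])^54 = [0, 2, 1, 3, 7, 5, 6, 4, 8, 9, 10, 17, 14, 13, 12, 15, 16, 11]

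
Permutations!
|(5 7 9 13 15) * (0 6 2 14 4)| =5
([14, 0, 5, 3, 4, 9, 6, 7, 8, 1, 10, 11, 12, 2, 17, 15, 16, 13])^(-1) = (0 1 9 5 2 13 17 14)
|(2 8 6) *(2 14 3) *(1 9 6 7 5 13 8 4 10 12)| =36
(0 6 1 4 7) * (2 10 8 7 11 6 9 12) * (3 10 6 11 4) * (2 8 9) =[2, 3, 6, 10, 4, 5, 1, 0, 7, 12, 9, 11, 8] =(0 2 6 1 3 10 9 12 8 7)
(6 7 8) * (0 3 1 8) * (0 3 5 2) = (0 5 2)(1 8 6 7 3) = [5, 8, 0, 1, 4, 2, 7, 3, 6]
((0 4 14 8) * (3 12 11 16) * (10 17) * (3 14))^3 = (0 12 14 4 11 8 3 16)(10 17)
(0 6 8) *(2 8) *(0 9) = (0 6 2 8 9) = [6, 1, 8, 3, 4, 5, 2, 7, 9, 0]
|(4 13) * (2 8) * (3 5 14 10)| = 4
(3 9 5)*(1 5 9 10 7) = [0, 5, 2, 10, 4, 3, 6, 1, 8, 9, 7] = (1 5 3 10 7)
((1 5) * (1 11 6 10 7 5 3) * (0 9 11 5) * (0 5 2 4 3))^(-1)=((0 9 11 6 10 7 5 2 4 3 1))^(-1)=(0 1 3 4 2 5 7 10 6 11 9)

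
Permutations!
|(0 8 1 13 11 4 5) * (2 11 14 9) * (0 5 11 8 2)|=14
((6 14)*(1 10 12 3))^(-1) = ((1 10 12 3)(6 14))^(-1) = (1 3 12 10)(6 14)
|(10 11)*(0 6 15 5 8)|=10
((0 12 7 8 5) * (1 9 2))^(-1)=(0 5 8 7 12)(1 2 9)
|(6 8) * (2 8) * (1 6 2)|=|(1 6)(2 8)|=2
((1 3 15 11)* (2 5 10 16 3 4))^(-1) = ((1 4 2 5 10 16 3 15 11))^(-1) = (1 11 15 3 16 10 5 2 4)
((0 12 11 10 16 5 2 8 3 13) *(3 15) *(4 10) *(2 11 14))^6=((0 12 14 2 8 15 3 13)(4 10 16 5 11))^6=(0 3 8 14)(2 12 13 15)(4 10 16 5 11)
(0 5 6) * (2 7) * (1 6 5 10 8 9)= [10, 6, 7, 3, 4, 5, 0, 2, 9, 1, 8]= (0 10 8 9 1 6)(2 7)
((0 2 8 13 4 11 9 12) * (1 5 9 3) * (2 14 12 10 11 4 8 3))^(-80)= ((0 14 12)(1 5 9 10 11 2 3)(8 13))^(-80)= (0 14 12)(1 11 5 2 9 3 10)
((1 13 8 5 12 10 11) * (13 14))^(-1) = (1 11 10 12 5 8 13 14)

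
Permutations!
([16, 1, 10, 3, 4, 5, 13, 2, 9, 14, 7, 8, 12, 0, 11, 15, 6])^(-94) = (0 6)(2 7 10)(8 14)(9 11)(13 16)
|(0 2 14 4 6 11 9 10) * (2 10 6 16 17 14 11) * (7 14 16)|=12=|(0 10)(2 11 9 6)(4 7 14)(16 17)|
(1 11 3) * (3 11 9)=[0, 9, 2, 1, 4, 5, 6, 7, 8, 3, 10, 11]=(11)(1 9 3)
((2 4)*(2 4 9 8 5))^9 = ((2 9 8 5))^9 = (2 9 8 5)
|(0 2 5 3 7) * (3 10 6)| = |(0 2 5 10 6 3 7)| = 7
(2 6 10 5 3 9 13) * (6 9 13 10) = (2 9 10 5 3 13) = [0, 1, 9, 13, 4, 3, 6, 7, 8, 10, 5, 11, 12, 2]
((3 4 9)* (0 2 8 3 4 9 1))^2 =(0 8 9 1 2 3 4)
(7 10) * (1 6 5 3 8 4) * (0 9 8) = [9, 6, 2, 0, 1, 3, 5, 10, 4, 8, 7] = (0 9 8 4 1 6 5 3)(7 10)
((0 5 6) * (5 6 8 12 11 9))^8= (5 11 8 9 12)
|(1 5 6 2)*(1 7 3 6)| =|(1 5)(2 7 3 6)| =4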